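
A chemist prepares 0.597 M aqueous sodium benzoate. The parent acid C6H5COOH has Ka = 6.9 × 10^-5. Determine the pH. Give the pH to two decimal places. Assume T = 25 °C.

pH = 8.97

C6H5COO- is the conjugate base of the weak acid C6H5COOH.
Kb = Kw/Ka = 1.0×10^-14 / 6.9 × 10^-5 = 1.45 × 10^-10
Let x = [OH-] at equilibrium. Kb = x²/(0.597 − x).
Since Kb ≪ C₀, x ≈ √(Kb·C₀) = 9.30 × 10^-6 M.
Check: 0.0016% ionized — well under 5%, approximation valid.
pOH = −log(9.30 × 10^-6) = 5.03; pH = 14.00 − 5.03 = 8.97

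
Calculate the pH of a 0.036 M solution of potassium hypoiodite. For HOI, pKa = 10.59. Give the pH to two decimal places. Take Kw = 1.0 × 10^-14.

OI- is the conjugate base of the weak acid HOI.
Ka = 10^(−10.59) = 2.57 × 10^-11
Kb = Kw/Ka = 1.0×10^-14 / 2.57 × 10^-11 = 3.89 × 10^-4
Let x = [OH-] at equilibrium. Kb = x²/(0.036 − x).
The 5% rule fails; solving x² + Kb·x − Kb·C₀ = 0 exactly:
x = [−0.000389 + √(0.000389² + 5.6e-05)]/2 = 3.55 × 10^-3 M
pOH = −log(3.55 × 10^-3) = 2.45; pH = 14.00 − 2.45 = 11.55

pH = 11.55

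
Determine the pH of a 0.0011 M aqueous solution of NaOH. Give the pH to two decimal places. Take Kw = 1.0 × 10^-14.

pH = 11.04

NaOH is a strong base; [OH-] = 0.0011 M.
pOH = -log(0.0011) = 2.96
pH = 14.00 - 2.96 = 11.04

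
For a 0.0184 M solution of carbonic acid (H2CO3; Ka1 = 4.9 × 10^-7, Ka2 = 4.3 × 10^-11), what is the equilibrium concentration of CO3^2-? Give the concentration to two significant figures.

First ionization gives [H+] ≈ [HCO3-] = 9.50 × 10^-5 M.
Second step: Ka2 = [H+][CO3^2-]/[HCO3-] ≈ [CO3^2-] (since [H+] ≈ [HCO3-]).
So [CO3^2-] ≈ Ka2.

4.3 × 10^-11 M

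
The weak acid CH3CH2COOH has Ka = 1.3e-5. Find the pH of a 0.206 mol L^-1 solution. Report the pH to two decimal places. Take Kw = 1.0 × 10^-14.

pH = 2.79

CH3CH2COOH ⇌ CH3CH2COO- + H+
From the ICE table, Ka = [H+]²/(0.206 − [H+]) = 1.3 × 10^-5.
Since Ka ≪ C₀, [H+] ≈ √(Ka·C₀) = 1.64 × 10^-3 M.
pH = −log[H+] = −log(1.64 × 10^-3) = 2.79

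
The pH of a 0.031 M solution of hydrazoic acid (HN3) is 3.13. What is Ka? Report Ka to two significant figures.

Ka = 1.8 × 10^-5

[H+] = 10^(-3.13) = 7.41 × 10^-4 M
At equilibrium [HA] = 0.031 − 7.41 × 10^-4 = 3.03 × 10^-2 M
Ka = [H+][A-]/[HA] = (7.41 × 10^-4)² / 3.03 × 10^-2 = 1.8 × 10^-5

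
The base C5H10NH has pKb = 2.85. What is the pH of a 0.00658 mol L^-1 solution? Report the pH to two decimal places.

pH = 11.38

C5H10NH + H2O ⇌ C5H10NH2+ + OH-
Kb = 10^(−2.85) = 1.41 × 10^-3
From the ICE table, Kb = [OH-]²/(0.00658 − [OH-]) = 1.41 × 10^-3.
[OH-] is not negligible relative to C₀; solve [OH-]² + 0.00141·[OH-] − 9.28e-06 = 0.
[OH-] = [−0.00141 + √(0.00141² + 3.71e-05)]/2 = 2.42 × 10^-3 M
pOH = 2.62, so pH = 14.00 − pOH = 11.38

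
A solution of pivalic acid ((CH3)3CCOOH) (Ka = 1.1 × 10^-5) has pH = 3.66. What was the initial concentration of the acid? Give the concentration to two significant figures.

[H+] = 10^(-3.66) = 2.19 × 10^-4 M = x
Ka = x²/(C₀ − x) ⇒ C₀ = x + x²/Ka
C₀ = 2.19 × 10^-4 + (2.19 × 10^-4)²/(1.1 × 10^-5) = 4.58 × 10^-3 M

C₀ = 4.6 × 10^-3 M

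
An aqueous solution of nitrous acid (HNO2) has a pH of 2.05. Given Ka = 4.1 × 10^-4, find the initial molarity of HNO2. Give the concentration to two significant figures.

C₀ = 2.0 × 10^-1 M

[H+] = 10^(-2.05) = 8.91 × 10^-3 M = x
Ka = x²/(C₀ − x) ⇒ C₀ = x + x²/Ka
C₀ = 8.91 × 10^-3 + (8.91 × 10^-3)²/(4.1 × 10^-4) = 2.03 × 10^-1 M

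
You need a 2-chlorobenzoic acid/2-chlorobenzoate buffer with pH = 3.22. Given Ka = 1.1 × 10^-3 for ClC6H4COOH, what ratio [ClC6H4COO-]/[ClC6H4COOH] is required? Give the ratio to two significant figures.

ratio = 1.8

pKa = -log(1.1 × 10^-3) = 2.959
pH = pKa + log(r) ⇒ log(r) = 3.22 − 2.959 = +0.261
r = [ClC6H4COO-]/[ClC6H4COOH] = 10^(+0.261) = 1.82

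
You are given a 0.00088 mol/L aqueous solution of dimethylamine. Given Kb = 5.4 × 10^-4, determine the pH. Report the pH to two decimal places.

pH = 10.67

(CH3)2NH + H2O ⇌ (CH3)2NH2+ + OH-
From the ICE table, Kb = [OH-]²/(0.00088 − [OH-]) = 5.4 × 10^-4.
[OH-] is not negligible relative to C₀; solve [OH-]² + 0.00054·[OH-] − 4.75e-07 = 0.
[OH-] = [−0.00054 + √(0.00054² + 1.9e-06)]/2 = 4.70 × 10^-4 M
pOH = −log(4.70 × 10^-4) = 3.33; pH = 14.00 − 3.33 = 10.67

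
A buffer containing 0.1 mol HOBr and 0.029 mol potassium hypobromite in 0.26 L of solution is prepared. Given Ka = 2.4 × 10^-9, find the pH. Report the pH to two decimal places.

pH = 8.08

pKa = −log(2.4 × 10^-9) = 8.620
pH = pKa + log([A⁻]/[HA]) = 8.620 + log(0.029/0.1)
pH = 8.620 + (-0.538) = 8.08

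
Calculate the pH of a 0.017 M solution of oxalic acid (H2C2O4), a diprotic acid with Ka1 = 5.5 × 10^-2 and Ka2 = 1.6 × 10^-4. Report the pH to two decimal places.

Since Ka1 ≫ Ka2, the first ionization dominates [H+].
Ka1 = x²/(0.017 − x) = 5.5 × 10^-2
Solving the quadratic: x = (−Ka1 + √(Ka1² + 4·Ka1·C₀))/2 = 1.36 × 10^-2 M
pH = −log(1.36 × 10^-2) = 1.87

pH = 1.87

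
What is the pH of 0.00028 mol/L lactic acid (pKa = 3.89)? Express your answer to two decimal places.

CH3CH(OH)COOH ⇌ CH3CH(OH)COO- + H+
Ka = 10^(−3.89) = 1.29 × 10^-4
Ka = x²/(0.00028 − x) = 1.29 × 10^-4
The 5% rule fails; solving x² + Ka·x − Ka·C₀ = 0 exactly:
x = (−Ka + √(Ka² + 4·Ka·C₀))/2 = 1.36 × 10^-4 M
pH = −log(1.36 × 10^-4) = 3.87

pH = 3.87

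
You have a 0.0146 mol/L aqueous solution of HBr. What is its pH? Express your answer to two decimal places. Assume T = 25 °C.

pH = 1.84

HBr is a strong acid and dissociates completely, so [H+] = 0.0146 M.
pH = -log(0.0146) = 1.84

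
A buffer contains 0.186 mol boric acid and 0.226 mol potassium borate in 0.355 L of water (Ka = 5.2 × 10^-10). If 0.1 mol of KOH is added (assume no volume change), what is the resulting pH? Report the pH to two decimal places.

pH = 9.86

OH- converts B(OH)3 to B(OH)4-: B(OH)3 → 0.086 mol, B(OH)4- → 0.326 mol.
pKa = −log(5.2 × 10^-10) = 9.284
pH = pKa + log(n_B(OH)4-/n_B(OH)3) = 9.284 + log(0.326/0.086) = 9.284 + (+0.579)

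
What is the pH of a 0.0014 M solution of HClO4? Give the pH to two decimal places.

pH = 2.85

HClO4 is a strong acid and dissociates completely, so [H+] = 0.0014 M.
pH = -log(0.0014) = 2.85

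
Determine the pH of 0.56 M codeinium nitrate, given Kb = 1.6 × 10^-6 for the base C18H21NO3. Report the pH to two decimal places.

C18H22NO3+ is the conjugate acid of the weak base C18H21NO3.
Ka = Kw/Kb = 1.0×10^-14 / 1.6 × 10^-6 = 6.25 × 10^-9
From the ICE table, Ka = x²/(0.56 − x) = 6.25 × 10^-9.
Assume x ≪ 0.56: x ≈ √(6.25 × 10^-9 × 0.56) = 5.92 × 10^-5 M
pH = −log[H+] = −log(5.92 × 10^-5) = 4.23

pH = 4.23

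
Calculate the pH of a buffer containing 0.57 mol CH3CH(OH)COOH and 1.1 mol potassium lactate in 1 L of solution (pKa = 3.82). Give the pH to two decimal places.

pH = 4.11

pH = pKa + log([A⁻]/[HA]) = 3.82 + log(1.1/0.57)
pH = 3.82 + (+0.286) = 4.11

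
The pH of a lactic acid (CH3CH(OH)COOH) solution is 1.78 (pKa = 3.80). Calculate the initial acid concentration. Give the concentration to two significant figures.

[H+] = 10^(-1.78) = 1.66 × 10^-2 M = x
Ka = 10^(−3.80) = 1.58 × 10^-4
Ka = x²/(C₀ − x) ⇒ C₀ = x + x²/Ka
C₀ = 1.66 × 10^-2 + (1.66 × 10^-2)²/(1.58 × 10^-4) = 1.76 M

C₀ = 1.8 M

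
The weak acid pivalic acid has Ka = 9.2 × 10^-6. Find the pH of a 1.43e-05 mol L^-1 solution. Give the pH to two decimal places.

pH = 5.11

(CH3)3CCOOH ⇌ (CH3)3CCOO- + H+
Ka = x²/(1.43e-05 − x) = 9.2 × 10^-6
The 5% rule fails; solving x² + Ka·x − Ka·C₀ = 0 exactly:
x = [−9.2e-06 + √(9.2e-06² + 5.26e-10)]/2 = 7.76 × 10^-6 M
pH = −log(7.76 × 10^-6) = 5.11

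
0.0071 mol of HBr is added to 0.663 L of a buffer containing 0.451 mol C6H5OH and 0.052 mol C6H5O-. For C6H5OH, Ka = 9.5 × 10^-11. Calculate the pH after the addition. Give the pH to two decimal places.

Added H+ converts C6H5O- to C6H5OH: C6H5OH → 0.458 mol, C6H5O- → 0.0449 mol.
pKa = −log(9.5 × 10^-11) = 10.022
pH = pKa + log(n_C6H5O-/n_C6H5OH) = 10.022 + log(0.0449/0.458) = 10.022 + (-1.009)

pH = 9.01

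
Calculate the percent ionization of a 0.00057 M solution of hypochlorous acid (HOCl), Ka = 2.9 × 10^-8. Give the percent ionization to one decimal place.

0.7%

HOCl ⇌ OCl- + H+; let x = [H+] at equilibrium.
x ≈ √(Ka·C₀) = √(2.9 × 10^-8 × 0.00057) = 4.07 × 10^-6 M
Fraction ionized = 4.07 × 10^-6 / 0.00057 = 0.0071 → 0.7%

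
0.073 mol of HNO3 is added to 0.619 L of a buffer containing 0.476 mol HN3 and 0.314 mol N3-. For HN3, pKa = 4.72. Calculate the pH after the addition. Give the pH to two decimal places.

Added H+ converts N3- to HN3: HN3 → 0.549 mol, N3- → 0.241 mol.
pH = pKa + log(n_N3-/n_HN3) = 4.72 + log(0.241/0.549) = 4.72 + (-0.358)

pH = 4.36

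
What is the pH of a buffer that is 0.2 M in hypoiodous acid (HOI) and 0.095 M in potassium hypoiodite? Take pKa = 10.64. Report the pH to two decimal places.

pH = pKa + log([A⁻]/[HA]) = 10.64 + log(0.095/0.2)
pH = 10.64 + (-0.323) = 10.32

pH = 10.32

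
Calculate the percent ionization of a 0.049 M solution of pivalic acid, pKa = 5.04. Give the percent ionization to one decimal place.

(CH3)3CCOOH ⇌ (CH3)3CCOO- + H+; let x = [H+] at equilibrium.
Ka = 10^(−5.04) = 9.12 × 10^-6
x ≈ √(Ka·C₀) = √(9.12 × 10^-6 × 0.049) = 6.68 × 10^-4 M
% ionization = x/C₀ × 100% = 6.68 × 10^-4/0.049 × 100% = 1.4%

1.4%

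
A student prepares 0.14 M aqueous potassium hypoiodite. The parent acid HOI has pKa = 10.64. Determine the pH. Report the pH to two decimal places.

OI- is the conjugate base of the weak acid HOI.
Ka = 10^(−10.64) = 2.29 × 10^-11
Kb = Kw/Ka = 1.0×10^-14 / 2.29 × 10^-11 = 4.37 × 10^-4
From the ICE table, Kb = x²/(0.14 − x) = 4.37 × 10^-4.
The 5% rule fails; solving x² + Kb·x − Kb·C₀ = 0 exactly:
x = [−0.000437 + √(0.000437² + 0.000245)]/2 = 7.61 × 10^-3 M
pOH = −log(7.61 × 10^-3) = 2.12; pH = 14.00 − 2.12 = 11.88

pH = 11.88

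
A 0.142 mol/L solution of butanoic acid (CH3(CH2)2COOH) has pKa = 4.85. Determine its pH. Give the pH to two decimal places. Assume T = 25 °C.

CH3(CH2)2COOH ⇌ CH3(CH2)2COO- + H+
Ka = 10^(−4.85) = 1.41 × 10^-5
From the ICE table, Ka = x²/(0.142 − x) = 1.41 × 10^-5.
Since Ka ≪ C₀, x ≈ √(Ka·C₀) = 1.41 × 10^-3 M.
(x/C₀ = 1% < 5%, so the approximation holds.)
pH = −log(1.41 × 10^-3) = 2.85

pH = 2.85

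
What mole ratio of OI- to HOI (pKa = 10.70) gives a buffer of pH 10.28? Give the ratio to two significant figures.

ratio = 0.38

pH = pKa + log(r) ⇒ log(r) = 10.28 − 10.70 = -0.42
r = [OI-]/[HOI] = 10^(-0.42) = 0.38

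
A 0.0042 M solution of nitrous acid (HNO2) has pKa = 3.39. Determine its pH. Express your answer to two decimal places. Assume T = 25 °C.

pH = 2.95

HNO2 ⇌ NO2- + H+
Ka = 10^(−3.39) = 4.07 × 10^-4
From the ICE table, Ka = [H+]²/(0.0042 − [H+]) = 4.07 × 10^-4.
The 5% rule fails; solving [H+]² + Ka·[H+] − Ka·C₀ = 0 exactly:
[H+] = [−0.000407 + √(0.000407² + 6.84e-06)]/2 = 1.12 × 10^-3 M
pH = −log(1.12 × 10^-3) = 2.95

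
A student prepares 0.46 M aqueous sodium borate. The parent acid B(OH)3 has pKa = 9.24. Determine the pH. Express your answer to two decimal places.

B(OH)4- is the conjugate base of the weak acid B(OH)3.
Ka = 10^(−9.24) = 5.75 × 10^-10
Kb = Kw/Ka = 1.0×10^-14 / 5.75 × 10^-10 = 1.74 × 10^-5
Kb = [OH-]²/(0.46 − [OH-]) = 1.74 × 10^-5
Assume [OH-] ≪ 0.46: [OH-] ≈ √(1.74 × 10^-5 × 0.46) = 2.83 × 10^-3 M
([OH-]/C₀ = 0.62% < 5%, so the approximation holds.)
pOH = −log(2.83 × 10^-3) = 2.55; pH = 14.00 − 2.55 = 11.45

pH = 11.45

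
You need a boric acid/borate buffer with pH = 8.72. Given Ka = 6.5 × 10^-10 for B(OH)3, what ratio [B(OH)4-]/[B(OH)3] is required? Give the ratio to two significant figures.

pKa = -log(6.5 × 10^-10) = 9.187
pH = pKa + log(r) ⇒ log(r) = 8.72 − 9.187 = -0.467
r = [B(OH)4-]/[B(OH)3] = 10^(-0.467) = 0.341

ratio = 0.34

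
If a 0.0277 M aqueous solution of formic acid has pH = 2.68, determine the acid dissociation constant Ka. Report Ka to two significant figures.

Ka = 1.7 × 10^-4

[H+] = 10^(-2.68) = 2.09 × 10^-3 M
At equilibrium [HA] = 0.0277 − 2.09 × 10^-3 = 2.56 × 10^-2 M
Ka = [H+][A-]/[HA] = (2.09 × 10^-3)² / 2.56 × 10^-2 = 1.7 × 10^-4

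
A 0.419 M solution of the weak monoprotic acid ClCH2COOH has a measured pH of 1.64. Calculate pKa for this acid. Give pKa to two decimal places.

[H+] = 10^(-1.64) = 2.29 × 10^-2 M
At equilibrium [HA] = 0.419 − 2.29 × 10^-2 = 3.96 × 10^-1 M
Ka = [H+][A-]/[HA] = (2.29 × 10^-2)² / 3.96 × 10^-1 = 1.32 × 10^-3
pKa = -log(1.32 × 10^-3) = 2.88

pKa = 2.88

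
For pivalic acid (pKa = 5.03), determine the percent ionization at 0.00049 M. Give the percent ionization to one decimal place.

(CH3)3CCOOH ⇌ (CH3)3CCOO- + H+; let x = [H+] at equilibrium.
Ka = 10^(−5.03) = 9.33 × 10^-6
Solve x² + 9.33e-06x − 4.57e-09 = 0 → x = 6.31 × 10^-5 M
Fraction ionized = 6.31 × 10^-5 / 0.00049 = 0.1288 → 12.9%

12.9%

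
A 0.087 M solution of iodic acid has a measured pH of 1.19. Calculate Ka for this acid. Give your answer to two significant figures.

Ka = 1.9 × 10^-1

[H+] = 10^(-1.19) = 6.46 × 10^-2 M
At equilibrium [HA] = 0.087 − 6.46 × 10^-2 = 2.24 × 10^-2 M
Ka = [H+][A-]/[HA] = (6.46 × 10^-2)² / 2.24 × 10^-2 = 1.9 × 10^-1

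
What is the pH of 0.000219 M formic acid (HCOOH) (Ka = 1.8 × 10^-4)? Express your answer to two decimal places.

pH = 3.89

HCOOH ⇌ HCOO- + H+
From the ICE table, Ka = [H+]²/(0.000219 − [H+]) = 1.8 × 10^-4.
The 5% rule fails; solving [H+]² + Ka·[H+] − Ka·C₀ = 0 exactly:
[H+] = [−0.00018 + √(0.00018² + 1.58e-07)]/2 = 1.28 × 10^-4 M
pH = −log[H+] = −log(1.28 × 10^-4) = 3.89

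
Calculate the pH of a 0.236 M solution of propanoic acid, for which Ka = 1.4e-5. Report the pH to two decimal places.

CH3CH2COOH ⇌ CH3CH2COO- + H+
From the ICE table, Ka = [H+]²/(0.236 − [H+]) = 1.4 × 10^-5.
Assume [H+] ≪ 0.236: [H+] ≈ √(1.4 × 10^-5 × 0.236) = 1.82 × 10^-3 M
Check: 0.77% ionized — well under 5%, approximation valid.
pH = −log[H+] = −log(1.82 × 10^-3) = 2.74

pH = 2.74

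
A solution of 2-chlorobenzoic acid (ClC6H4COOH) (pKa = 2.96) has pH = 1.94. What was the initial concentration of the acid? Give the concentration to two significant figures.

C₀ = 1.3 × 10^-1 M

[H+] = 10^(-1.94) = 1.15 × 10^-2 M = x
Ka = 10^(−2.96) = 1.10 × 10^-3
Ka = x²/(C₀ − x) ⇒ C₀ = x + x²/Ka
C₀ = 1.15 × 10^-2 + (1.15 × 10^-2)²/(1.10 × 10^-3) = 1.32 × 10^-1 M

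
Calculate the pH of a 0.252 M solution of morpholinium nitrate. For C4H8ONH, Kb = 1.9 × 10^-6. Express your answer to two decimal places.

pH = 4.44

C4H8ONH2+ is the conjugate acid of the weak base C4H8ONH.
Ka = Kw/Kb = 1.0×10^-14 / 1.9 × 10^-6 = 5.26 × 10^-9
From the ICE table, Ka = [H+]²/(0.252 − [H+]) = 5.26 × 10^-9.
Neglecting [H+] in the denominator: [H+] = √(5.26 × 10^-9 × 0.252) = 3.64 × 10^-5 M
([H+]/C₀ = 0.014% < 5%, so the approximation holds.)
pH = −log[H+] = −log(3.64 × 10^-5) = 4.44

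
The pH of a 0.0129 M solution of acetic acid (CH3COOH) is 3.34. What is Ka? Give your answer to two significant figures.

[H+] = 10^(-3.34) = 4.57 × 10^-4 M
At equilibrium [HA] = 0.0129 − 4.57 × 10^-4 = 1.24 × 10^-2 M
Ka = [H+][A-]/[HA] = (4.57 × 10^-4)² / 1.24 × 10^-2 = 1.7 × 10^-5

Ka = 1.7 × 10^-5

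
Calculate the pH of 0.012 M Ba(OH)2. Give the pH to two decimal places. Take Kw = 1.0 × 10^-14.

Ba(OH)2 is a strong base (each formula unit releases 2 OH-); [OH-] = 0.024 M.
pOH = -log(0.024) = 1.62
pH = 14.00 - 1.62 = 12.38

pH = 12.38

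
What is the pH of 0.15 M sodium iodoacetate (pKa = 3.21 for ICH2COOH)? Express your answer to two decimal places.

pH = 8.19

ICH2COO- is the conjugate base of the weak acid ICH2COOH.
Ka = 10^(−3.21) = 6.17 × 10^-4
Kb = Kw/Ka = 1.0×10^-14 / 6.17 × 10^-4 = 1.62 × 10^-11
From the ICE table, Kb = x²/(0.15 − x) = 1.62 × 10^-11.
Neglecting x in the denominator: x = √(1.62 × 10^-11 × 0.15) = 1.56 × 10^-6 M
(x/C₀ = 0.001% < 5%, so the approximation holds.)
pOH = 5.81, so pH = 14.00 − pOH = 8.19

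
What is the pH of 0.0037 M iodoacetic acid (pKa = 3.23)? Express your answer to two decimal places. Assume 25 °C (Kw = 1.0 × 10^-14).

ICH2COOH ⇌ ICH2COO- + H+
Ka = 10^(−3.23) = 5.89 × 10^-4
From the ICE table, Ka = [H+]²/(0.0037 − [H+]) = 5.89 × 10^-4.
Here C₀/Ka ≈ 6.28, so the small-[H+] approximation fails. Use the quadratic:
[H+] = (−Ka + √(Ka² + 4·Ka·C₀))/2 = 1.21 × 10^-3 M
pH = −log[H+] = −log(1.21 × 10^-3) = 2.92

pH = 2.92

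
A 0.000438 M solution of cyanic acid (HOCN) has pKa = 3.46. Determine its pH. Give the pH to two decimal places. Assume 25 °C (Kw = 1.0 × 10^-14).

HOCN ⇌ OCN- + H+
Ka = 10^(−3.46) = 3.47 × 10^-4
Let x = [H+] at equilibrium. Ka = x²/(0.000438 − x).
Here C₀/Ka ≈ 1.26, so the small-x approximation fails. Use the quadratic:
x = [−0.000347 + √(0.000347² + 6.08e-07)]/2 = 2.53 × 10^-4 M
pH = −log[H+] = −log(2.53 × 10^-4) = 3.60

pH = 3.60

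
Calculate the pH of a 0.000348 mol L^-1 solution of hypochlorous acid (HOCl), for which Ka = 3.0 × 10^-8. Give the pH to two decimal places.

pH = 5.49

HOCl ⇌ OCl- + H+
From the ICE table, Ka = [H+]²/(0.000348 − [H+]) = 3.0 × 10^-8.
Neglecting [H+] in the denominator: [H+] = √(3.0 × 10^-8 × 0.000348) = 3.23 × 10^-6 M
([H+]/C₀ = 0.93% < 5%, so the approximation holds.)
pH = −log(3.23 × 10^-6) = 5.49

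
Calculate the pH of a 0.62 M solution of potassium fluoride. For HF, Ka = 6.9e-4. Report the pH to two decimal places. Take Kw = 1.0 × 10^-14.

F- is the conjugate base of the weak acid HF.
Kb = Kw/Ka = 1.0×10^-14 / 6.9 × 10^-4 = 1.45 × 10^-11
From the ICE table, Kb = [OH-]²/(0.62 − [OH-]) = 1.45 × 10^-11.
Since Kb ≪ C₀, [OH-] ≈ √(Kb·C₀) = 3.00 × 10^-6 M.
Check: 0.00048% ionized — well under 5%, approximation valid.
pOH = 5.52, so pH = 14.00 − pOH = 8.48

pH = 8.48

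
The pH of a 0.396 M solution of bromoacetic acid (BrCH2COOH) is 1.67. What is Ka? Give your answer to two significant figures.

[H+] = 10^(-1.67) = 2.14 × 10^-2 M
At equilibrium [HA] = 0.396 − 2.14 × 10^-2 = 3.75 × 10^-1 M
Ka = [H+][A-]/[HA] = (2.14 × 10^-2)² / 3.75 × 10^-1 = 1.2 × 10^-3

Ka = 1.2 × 10^-3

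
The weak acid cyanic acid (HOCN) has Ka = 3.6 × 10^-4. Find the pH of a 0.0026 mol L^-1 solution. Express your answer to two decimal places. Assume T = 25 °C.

HOCN ⇌ OCN- + H+
Ka = x²/(0.0026 − x) = 3.6 × 10^-4
The 5% rule fails; solving x² + Ka·x − Ka·C₀ = 0 exactly:
x = [−0.00036 + √(0.00036² + 3.74e-06)]/2 = 8.04 × 10^-4 M
pH = −log[H+] = −log(8.04 × 10^-4) = 3.09

pH = 3.09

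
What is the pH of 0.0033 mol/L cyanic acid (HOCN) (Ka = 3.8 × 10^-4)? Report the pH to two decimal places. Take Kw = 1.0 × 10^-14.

pH = 3.02

HOCN ⇌ OCN- + H+
From the ICE table, Ka = [H+]²/(0.0033 − [H+]) = 3.8 × 10^-4.
Here C₀/Ka ≈ 8.68, so the small-[H+] approximation fails. Use the quadratic:
[H+] = (−Ka + √(Ka² + 4·Ka·C₀))/2 = 9.46 × 10^-4 M
pH = −log(9.46 × 10^-4) = 3.02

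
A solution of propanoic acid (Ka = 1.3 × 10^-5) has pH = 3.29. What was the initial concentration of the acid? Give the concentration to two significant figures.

[H+] = 10^(-3.29) = 5.13 × 10^-4 M = x
Ka = x²/(C₀ − x) ⇒ C₀ = x + x²/Ka
C₀ = 5.13 × 10^-4 + (5.13 × 10^-4)²/(1.3 × 10^-5) = 2.08 × 10^-2 M

C₀ = 2.1 × 10^-2 M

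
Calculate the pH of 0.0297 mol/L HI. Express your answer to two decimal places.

HI is a strong acid and dissociates completely, so [H+] = 0.0297 M.
pH = -log(0.0297) = 1.53

pH = 1.53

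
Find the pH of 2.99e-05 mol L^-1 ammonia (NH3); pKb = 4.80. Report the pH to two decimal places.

NH3 + H2O ⇌ NH4+ + OH-
Kb = 10^(−4.80) = 1.58 × 10^-5
From the ICE table, Kb = x²/(2.99e-05 − x) = 1.58 × 10^-5.
The 5% rule fails; solving x² + Kb·x − Kb·C₀ = 0 exactly:
x = [−1.58e-05 + √(1.58e-05² + 1.89e-09)]/2 = 1.52 × 10^-5 M
pOH = 4.82, so pH = 14.00 − pOH = 9.18

pH = 9.18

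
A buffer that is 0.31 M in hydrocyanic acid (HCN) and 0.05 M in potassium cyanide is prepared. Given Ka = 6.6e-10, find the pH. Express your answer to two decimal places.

pH = 8.39

pKa = −log(6.6 × 10^-10) = 9.180
Henderson–Hasselbalch: pH = pKa + log([CN-]/[HCN]) = 9.180 + log(0.05/0.31)
pH = 9.180 + (-0.792) = 8.39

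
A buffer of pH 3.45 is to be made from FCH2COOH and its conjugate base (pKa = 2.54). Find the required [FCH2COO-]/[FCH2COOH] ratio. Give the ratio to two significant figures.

ratio = 8.1

pH = pKa + log(r) ⇒ log(r) = 3.45 − 2.54 = +0.91
r = [FCH2COO-]/[FCH2COOH] = 10^(+0.91) = 8.13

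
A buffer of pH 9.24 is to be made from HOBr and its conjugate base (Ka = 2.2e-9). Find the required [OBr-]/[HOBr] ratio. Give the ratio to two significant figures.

ratio = 3.8

pKa = -log(2.2 × 10^-9) = 8.658
pH = pKa + log(r) ⇒ log(r) = 9.24 − 8.658 = +0.582
r = [OBr-]/[HOBr] = 10^(+0.582) = 3.82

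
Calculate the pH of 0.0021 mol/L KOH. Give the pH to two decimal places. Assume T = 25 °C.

KOH is a strong base; [OH-] = 0.0021 M.
pOH = -log(0.0021) = 2.68
pH = 14.00 - 2.68 = 11.32

pH = 11.32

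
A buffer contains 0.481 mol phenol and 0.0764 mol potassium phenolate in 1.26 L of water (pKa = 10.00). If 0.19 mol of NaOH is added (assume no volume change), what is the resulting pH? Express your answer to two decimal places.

OH- converts C6H5OH to C6H5O-: C6H5OH → 0.291 mol, C6H5O- → 0.266 mol.
Henderson–Hasselbalch with mole ratio 0.266/0.291: pH = 10.00 + (-0.039)

pH = 9.96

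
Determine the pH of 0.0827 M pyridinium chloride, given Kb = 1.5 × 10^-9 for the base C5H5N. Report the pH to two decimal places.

pH = 3.13

C5H5NH+ is the conjugate acid of the weak base C5H5N.
Ka = Kw/Kb = 1.0×10^-14 / 1.5 × 10^-9 = 6.67 × 10^-6
From the ICE table, Ka = [H+]²/(0.0827 − [H+]) = 6.67 × 10^-6.
Assume [H+] ≪ 0.0827: [H+] ≈ √(6.67 × 10^-6 × 0.0827) = 7.43 × 10^-4 M
Check: 0.9% ionized — well under 5%, approximation valid.
pH = −log(7.43 × 10^-4) = 3.13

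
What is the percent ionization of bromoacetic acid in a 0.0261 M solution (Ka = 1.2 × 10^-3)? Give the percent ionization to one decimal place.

BrCH2COOH ⇌ BrCH2COO- + H+; let x = [H+] at equilibrium.
Ka = x²/(C₀ − x); solving the quadratic gives x = 5.03 × 10^-3 M.
% ionization = x/C₀ × 100% = 5.03 × 10^-3/0.0261 × 100% = 19.3%

19.3%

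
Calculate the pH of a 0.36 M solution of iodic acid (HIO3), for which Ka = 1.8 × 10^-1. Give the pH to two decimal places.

HIO3 ⇌ IO3- + H+
Let x = [H+] at equilibrium. Ka = x²/(0.36 − x).
The 5% rule fails; solving x² + Ka·x − Ka·C₀ = 0 exactly:
x = (−Ka + √(Ka² + 4·Ka·C₀))/2 = 1.80 × 10^-1 M
pH = −log[H+] = −log(1.80 × 10^-1) = 0.74

pH = 0.74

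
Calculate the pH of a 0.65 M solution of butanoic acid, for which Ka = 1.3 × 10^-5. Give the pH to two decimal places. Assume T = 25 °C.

pH = 2.54

CH3(CH2)2COOH ⇌ CH3(CH2)2COO- + H+
From the ICE table, Ka = [H+]²/(0.65 − [H+]) = 1.3 × 10^-5.
Neglecting [H+] in the denominator: [H+] = √(1.3 × 10^-5 × 0.65) = 2.91 × 10^-3 M
([H+]/C₀ = 0.45% < 5%, so the approximation holds.)
pH = −log(2.91 × 10^-3) = 2.54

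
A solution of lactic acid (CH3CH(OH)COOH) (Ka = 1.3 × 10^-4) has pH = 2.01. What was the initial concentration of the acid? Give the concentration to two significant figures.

[H+] = 10^(-2.01) = 9.77 × 10^-3 M = x
Ka = x²/(C₀ − x) ⇒ C₀ = x + x²/Ka
C₀ = 9.77 × 10^-3 + (9.77 × 10^-3)²/(1.3 × 10^-4) = 7.44 × 10^-1 M

C₀ = 7.4 × 10^-1 M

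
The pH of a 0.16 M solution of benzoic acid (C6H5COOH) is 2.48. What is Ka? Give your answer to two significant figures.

[H+] = 10^(-2.48) = 3.31 × 10^-3 M
At equilibrium [HA] = 0.16 − 3.31 × 10^-3 = 1.57 × 10^-1 M
Ka = [H+][A-]/[HA] = (3.31 × 10^-3)² / 1.57 × 10^-1 = 7.0 × 10^-5

Ka = 7.0 × 10^-5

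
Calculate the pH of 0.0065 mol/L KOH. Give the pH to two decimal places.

KOH is a strong base; [OH-] = 0.0065 M.
pOH = -log(0.0065) = 2.19
pH = 14.00 - 2.19 = 11.81

pH = 11.81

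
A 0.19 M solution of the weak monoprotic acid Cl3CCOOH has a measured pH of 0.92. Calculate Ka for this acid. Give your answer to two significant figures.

Ka = 2.1 × 10^-1

[H+] = 10^(-0.92) = 1.20 × 10^-1 M
At equilibrium [HA] = 0.19 − 1.20 × 10^-1 = 7.00 × 10^-2 M
Ka = [H+][A-]/[HA] = (1.20 × 10^-1)² / 7.00 × 10^-2 = 2.1 × 10^-1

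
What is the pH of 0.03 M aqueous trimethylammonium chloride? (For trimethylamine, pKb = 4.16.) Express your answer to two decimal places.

pH = 5.68

(CH3)3NH+ is the conjugate acid of the weak base (CH3)3N.
Kb = 10^(−4.16) = 6.92 × 10^-5
Ka = Kw/Kb = 1.0×10^-14 / 6.92 × 10^-5 = 1.45 × 10^-10
Ka = [H+]²/(0.03 − [H+]) = 1.45 × 10^-10
Neglecting [H+] in the denominator: [H+] = √(1.45 × 10^-10 × 0.03) = 2.09 × 10^-6 M
pH = −log(2.09 × 10^-6) = 5.68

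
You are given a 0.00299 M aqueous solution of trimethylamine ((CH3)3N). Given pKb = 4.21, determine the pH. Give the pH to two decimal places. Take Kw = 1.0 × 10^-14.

pH = 10.60

(CH3)3N + H2O ⇌ (CH3)3NH+ + OH-
Kb = 10^(−4.21) = 6.17 × 10^-5
From the ICE table, Kb = [OH-]²/(0.00299 − [OH-]) = 6.17 × 10^-5.
The 5% rule fails; solving [OH-]² + Kb·[OH-] − Kb·C₀ = 0 exactly:
[OH-] = (−Kb + √(Kb² + 4·Kb·C₀))/2 = 4.00 × 10^-4 M
pOH = 3.40, so pH = 14.00 − pOH = 10.60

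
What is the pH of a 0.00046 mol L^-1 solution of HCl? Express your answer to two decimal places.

HCl is a strong acid and dissociates completely, so [H+] = 0.00046 M.
pH = -log(0.00046) = 3.34

pH = 3.34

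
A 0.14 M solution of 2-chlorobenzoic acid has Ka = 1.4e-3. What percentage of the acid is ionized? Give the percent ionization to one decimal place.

ClC6H4COOH ⇌ ClC6H4COO- + H+; let x = [H+] at equilibrium.
Ka = x²/(C₀ − x); solving the quadratic gives x = 1.33 × 10^-2 M.
% ionization = x/C₀ × 100% = 1.33 × 10^-2/0.14 × 100% = 9.5%

9.5%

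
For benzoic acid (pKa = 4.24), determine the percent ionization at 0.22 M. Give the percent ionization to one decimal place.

1.6%

C6H5COOH ⇌ C6H5COO- + H+; let x = [H+] at equilibrium.
Ka = 10^(−4.24) = 5.75 × 10^-5
x ≈ √(Ka·C₀) = √(5.75 × 10^-5 × 0.22) = 3.56 × 10^-3 M
Fraction ionized = 3.56 × 10^-3 / 0.22 = 0.0162 → 1.6%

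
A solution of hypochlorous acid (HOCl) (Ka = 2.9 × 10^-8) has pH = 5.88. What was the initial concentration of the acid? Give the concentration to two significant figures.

[H+] = 10^(-5.88) = 1.32 × 10^-6 M = x
Ka = x²/(C₀ − x) ⇒ C₀ = x + x²/Ka
C₀ = 1.32 × 10^-6 + (1.32 × 10^-6)²/(2.9 × 10^-8) = 6.14 × 10^-5 M

C₀ = 6.1 × 10^-5 M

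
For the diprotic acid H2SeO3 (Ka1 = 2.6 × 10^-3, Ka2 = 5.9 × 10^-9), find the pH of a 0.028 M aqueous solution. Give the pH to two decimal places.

pH = 2.13

Since Ka1 ≫ Ka2, the first ionization dominates [H+].
Ka1 = x²/(0.028 − x) = 2.6 × 10^-3
Solving the quadratic: x = (−Ka1 + √(Ka1² + 4·Ka1·C₀))/2 = 7.33 × 10^-3 M
pH = −log(7.33 × 10^-3) = 2.13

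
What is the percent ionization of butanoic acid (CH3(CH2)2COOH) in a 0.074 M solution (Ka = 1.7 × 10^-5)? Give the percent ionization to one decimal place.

CH3(CH2)2COOH ⇌ CH3(CH2)2COO- + H+; let x = [H+] at equilibrium.
x ≈ √(Ka·C₀) = √(1.7 × 10^-5 × 0.074) = 1.12 × 10^-3 M
Fraction ionized = 1.12 × 10^-3 / 0.074 = 0.0151 → 1.5%

1.5%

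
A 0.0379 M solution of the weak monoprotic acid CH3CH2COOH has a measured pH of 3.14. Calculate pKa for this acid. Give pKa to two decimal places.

pKa = 4.85

[H+] = 10^(-3.14) = 7.24 × 10^-4 M
At equilibrium [HA] = 0.0379 − 7.24 × 10^-4 = 3.72 × 10^-2 M
Ka = [H+][A-]/[HA] = (7.24 × 10^-4)² / 3.72 × 10^-2 = 1.41 × 10^-5
pKa = -log(1.41 × 10^-5) = 4.85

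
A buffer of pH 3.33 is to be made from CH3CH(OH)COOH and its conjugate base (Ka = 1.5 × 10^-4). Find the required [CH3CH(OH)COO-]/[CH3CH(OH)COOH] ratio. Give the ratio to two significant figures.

ratio = 0.32

pKa = -log(1.5 × 10^-4) = 3.824
pH = pKa + log(r) ⇒ log(r) = 3.33 − 3.824 = -0.494
r = [CH3CH(OH)COO-]/[CH3CH(OH)COOH] = 10^(-0.494) = 0.321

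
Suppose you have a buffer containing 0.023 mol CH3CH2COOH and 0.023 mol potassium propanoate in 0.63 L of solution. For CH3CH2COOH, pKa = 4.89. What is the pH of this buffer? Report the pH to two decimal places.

pH = pKa + log([A⁻]/[HA]) = 4.89 + log(0.023/0.023)
pH = 4.89 + (+0.000) = 4.89

pH = 4.89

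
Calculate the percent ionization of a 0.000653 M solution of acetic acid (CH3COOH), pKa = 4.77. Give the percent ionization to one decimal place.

CH3COOH ⇌ CH3COO- + H+; let x = [H+] at equilibrium.
Ka = 10^(−4.77) = 1.70 × 10^-5
Solve x² + 1.7e-05x − 1.11e-08 = 0 → x = 9.72 × 10^-5 M
Fraction ionized = 9.72 × 10^-5 / 0.000653 = 0.1489 → 14.9%

14.9%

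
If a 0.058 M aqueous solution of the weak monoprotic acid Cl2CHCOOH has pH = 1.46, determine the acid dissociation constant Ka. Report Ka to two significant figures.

[H+] = 10^(-1.46) = 3.47 × 10^-2 M
At equilibrium [HA] = 0.058 − 3.47 × 10^-2 = 2.33 × 10^-2 M
Ka = [H+][A-]/[HA] = (3.47 × 10^-2)² / 2.33 × 10^-2 = 5.2 × 10^-2

Ka = 5.2 × 10^-2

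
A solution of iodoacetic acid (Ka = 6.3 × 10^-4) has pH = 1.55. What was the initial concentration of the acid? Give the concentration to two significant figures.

[H+] = 10^(-1.55) = 2.82 × 10^-2 M = x
Ka = x²/(C₀ − x) ⇒ C₀ = x + x²/Ka
C₀ = 2.82 × 10^-2 + (2.82 × 10^-2)²/(6.3 × 10^-4) = 1.29 M

C₀ = 1.3 M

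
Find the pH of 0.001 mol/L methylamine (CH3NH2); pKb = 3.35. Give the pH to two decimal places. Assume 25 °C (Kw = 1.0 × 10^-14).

pH = 10.68

CH3NH2 + H2O ⇌ CH3NH3+ + OH-
Kb = 10^(−3.35) = 4.47 × 10^-4
Kb = [OH-]²/(0.001 − [OH-]) = 4.47 × 10^-4
[OH-] is not negligible relative to C₀; solve [OH-]² + 0.000447·[OH-] − 4.47e-07 = 0.
[OH-] = (−Kb + √(Kb² + 4·Kb·C₀))/2 = 4.81 × 10^-4 M
pOH = 3.32, so pH = 14.00 − pOH = 10.68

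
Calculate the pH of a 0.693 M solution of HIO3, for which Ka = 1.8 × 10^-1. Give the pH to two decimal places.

HIO3 ⇌ IO3- + H+
From the ICE table, Ka = x²/(0.693 − x) = 1.8 × 10^-1.
x is not negligible relative to C₀; solve x² + 0.18·x − 0.125 = 0.
x = (−Ka + √(Ka² + 4·Ka·C₀))/2 = 2.74 × 10^-1 M
pH = −log(2.74 × 10^-1) = 0.56

pH = 0.56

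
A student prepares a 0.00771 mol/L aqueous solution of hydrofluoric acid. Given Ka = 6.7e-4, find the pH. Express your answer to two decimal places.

HF ⇌ F- + H+
Let x = [H+] at equilibrium. Ka = x²/(0.00771 − x).
Here C₀/Ka ≈ 11.5, so the small-x approximation fails. Use the quadratic:
x = (−Ka + √(Ka² + 4·Ka·C₀))/2 = 1.96 × 10^-3 M
pH = −log(1.96 × 10^-3) = 2.71

pH = 2.71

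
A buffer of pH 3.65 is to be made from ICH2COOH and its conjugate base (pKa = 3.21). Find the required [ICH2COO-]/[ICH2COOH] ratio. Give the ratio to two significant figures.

pH = pKa + log(r) ⇒ log(r) = 3.65 − 3.21 = +0.44
r = [ICH2COO-]/[ICH2COOH] = 10^(+0.44) = 2.75

ratio = 2.8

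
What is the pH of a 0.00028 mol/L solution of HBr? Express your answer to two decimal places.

HBr is a strong acid and dissociates completely, so [H+] = 0.00028 M.
pH = -log(0.00028) = 3.55

pH = 3.55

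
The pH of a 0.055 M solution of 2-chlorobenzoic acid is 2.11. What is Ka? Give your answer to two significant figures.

Ka = 1.3 × 10^-3

[H+] = 10^(-2.11) = 7.76 × 10^-3 M
At equilibrium [HA] = 0.055 − 7.76 × 10^-3 = 4.72 × 10^-2 M
Ka = [H+][A-]/[HA] = (7.76 × 10^-3)² / 4.72 × 10^-2 = 1.3 × 10^-3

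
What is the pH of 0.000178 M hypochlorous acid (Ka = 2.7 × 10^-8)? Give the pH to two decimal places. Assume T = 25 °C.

HOCl ⇌ OCl- + H+
Ka = [H+]²/(0.000178 − [H+]) = 2.7 × 10^-8
Neglecting [H+] in the denominator: [H+] = √(2.7 × 10^-8 × 0.000178) = 2.19 × 10^-6 M
Check: 1.2% ionized — well under 5%, approximation valid.
pH = −log[H+] = −log(2.19 × 10^-6) = 5.66

pH = 5.66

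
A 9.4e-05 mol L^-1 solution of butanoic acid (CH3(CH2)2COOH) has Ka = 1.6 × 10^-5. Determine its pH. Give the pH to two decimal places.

CH3(CH2)2COOH ⇌ CH3(CH2)2COO- + H+
Ka = x²/(9.4e-05 − x) = 1.6 × 10^-5
x is not negligible relative to C₀; solve x² + 1.6e-05·x − 1.5e-09 = 0.
x = (−Ka + √(Ka² + 4·Ka·C₀))/2 = 3.16 × 10^-5 M
pH = −log(3.16 × 10^-5) = 4.50

pH = 4.50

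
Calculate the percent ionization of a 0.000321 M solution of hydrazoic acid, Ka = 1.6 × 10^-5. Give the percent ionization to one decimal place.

20.0%

HN3 ⇌ N3- + H+; let x = [H+] at equilibrium.
Solve x² + 1.6e-05x − 5.14e-09 = 0 → x = 6.41 × 10^-5 M
% ionization = x/C₀ × 100% = 6.41 × 10^-5/0.000321 × 100% = 20.0%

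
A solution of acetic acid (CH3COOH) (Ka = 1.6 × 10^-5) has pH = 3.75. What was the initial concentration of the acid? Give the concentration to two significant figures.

C₀ = 2.2 × 10^-3 M

[H+] = 10^(-3.75) = 1.78 × 10^-4 M = x
Ka = x²/(C₀ − x) ⇒ C₀ = x + x²/Ka
C₀ = 1.78 × 10^-4 + (1.78 × 10^-4)²/(1.6 × 10^-5) = 2.16 × 10^-3 M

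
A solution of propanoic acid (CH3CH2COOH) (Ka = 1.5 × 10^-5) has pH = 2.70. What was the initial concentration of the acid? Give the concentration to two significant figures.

C₀ = 2.7 × 10^-1 M

[H+] = 10^(-2.70) = 2.00 × 10^-3 M = x
Ka = x²/(C₀ − x) ⇒ C₀ = x + x²/Ka
C₀ = 2.00 × 10^-3 + (2.00 × 10^-3)²/(1.5 × 10^-5) = 2.69 × 10^-1 M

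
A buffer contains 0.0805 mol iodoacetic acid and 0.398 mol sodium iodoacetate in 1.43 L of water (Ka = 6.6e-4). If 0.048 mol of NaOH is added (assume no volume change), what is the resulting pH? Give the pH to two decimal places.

OH- converts ICH2COOH to ICH2COO-: ICH2COOH → 0.0325 mol, ICH2COO- → 0.446 mol.
pKa = −log(6.6 × 10^-4) = 3.180
pH = pKa + log([A⁻]/[HA]) = 3.180 + log(0.446/0.0325) = 3.180 +1.137

pH = 4.32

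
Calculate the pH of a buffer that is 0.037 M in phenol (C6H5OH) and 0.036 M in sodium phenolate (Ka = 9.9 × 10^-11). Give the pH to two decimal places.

pH = 9.99

pKa = −log(9.9 × 10^-11) = 10.004
Henderson–Hasselbalch: pH = pKa + log([C6H5O-]/[C6H5OH]) = 10.004 + log(0.036/0.037)
pH = 10.004 + (-0.012) = 9.99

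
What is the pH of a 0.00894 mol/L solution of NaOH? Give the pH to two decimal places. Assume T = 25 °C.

NaOH is a strong base; [OH-] = 0.00894 M.
pOH = -log(0.00894) = 2.05
pH = 14.00 - 2.05 = 11.95

pH = 11.95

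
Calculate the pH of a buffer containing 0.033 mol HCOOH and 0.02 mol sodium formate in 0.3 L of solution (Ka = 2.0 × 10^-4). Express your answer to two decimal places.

pH = 3.48

pKa = −log(2.0 × 10^-4) = 3.699
Henderson–Hasselbalch: pH = pKa + log([HCOO-]/[HCOOH]) = 3.699 + log(0.02/0.033)
pH = 3.699 + (-0.217) = 3.48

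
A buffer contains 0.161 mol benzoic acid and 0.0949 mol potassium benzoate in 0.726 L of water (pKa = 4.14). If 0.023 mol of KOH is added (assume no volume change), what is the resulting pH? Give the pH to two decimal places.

After neutralization: n(C6H5COOH) = 0.138 mol, n(C6H5COO-) = 0.118 mol.
pH = pKa + log([A⁻]/[HA]) = 4.14 + log(0.118/0.138) = 4.14 -0.068

pH = 4.07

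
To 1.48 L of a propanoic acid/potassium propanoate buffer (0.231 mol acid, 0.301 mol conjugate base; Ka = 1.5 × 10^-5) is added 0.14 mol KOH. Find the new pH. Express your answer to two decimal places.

pH = 5.51

OH- converts CH3CH2COOH to CH3CH2COO-: CH3CH2COOH → 0.091 mol, CH3CH2COO- → 0.441 mol.
pKa = −log(1.5 × 10^-5) = 4.824
pH = pKa + log(n_CH3CH2COO-/n_CH3CH2COOH) = 4.824 + log(0.441/0.091) = 4.824 + (+0.685)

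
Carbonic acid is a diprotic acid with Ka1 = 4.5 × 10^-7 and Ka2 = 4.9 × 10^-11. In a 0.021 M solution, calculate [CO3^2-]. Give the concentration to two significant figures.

First ionization gives [H+] ≈ [HCO3-] = 9.72 × 10^-5 M.
Second step: Ka2 = [H+][CO3^2-]/[HCO3-] ≈ [CO3^2-] (since [H+] ≈ [HCO3-]).
So [CO3^2-] ≈ Ka2.

4.9 × 10^-11 M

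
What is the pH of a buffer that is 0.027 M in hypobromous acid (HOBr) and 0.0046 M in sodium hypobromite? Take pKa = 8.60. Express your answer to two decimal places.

pH = pKa + log([A⁻]/[HA]) = 8.60 + log(0.0046/0.027)
pH = 8.60 + (-0.769) = 7.83

pH = 7.83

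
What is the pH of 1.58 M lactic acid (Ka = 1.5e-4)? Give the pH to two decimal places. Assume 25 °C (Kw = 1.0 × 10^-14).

CH3CH(OH)COOH ⇌ CH3CH(OH)COO- + H+
Ka = [H+]²/(1.58 − [H+]) = 1.5 × 10^-4
Neglecting [H+] in the denominator: [H+] = √(1.5 × 10^-4 × 1.58) = 1.54 × 10^-2 M
([H+]/C₀ = 0.97% < 5%, so the approximation holds.)
pH = −log(1.54 × 10^-2) = 1.81

pH = 1.81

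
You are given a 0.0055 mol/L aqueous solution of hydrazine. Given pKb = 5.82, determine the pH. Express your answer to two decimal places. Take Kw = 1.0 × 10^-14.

N2H4 + H2O ⇌ N2H5+ + OH-
Kb = 10^(−5.82) = 1.51 × 10^-6
Let x = [OH-] at equilibrium. Kb = x²/(0.0055 − x).
Assume x ≪ 0.0055: x ≈ √(1.51 × 10^-6 × 0.0055) = 9.11 × 10^-5 M
(x/C₀ = 1.7% < 5%, so the approximation holds.)
pOH = 4.04, so pH = 14.00 − pOH = 9.96

pH = 9.96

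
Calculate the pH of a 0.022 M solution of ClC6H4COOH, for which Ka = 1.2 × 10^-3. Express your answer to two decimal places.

ClC6H4COOH ⇌ ClC6H4COO- + H+
Ka = [H+]²/(0.022 − [H+]) = 1.2 × 10^-3
Here C₀/Ka ≈ 18.3, so the small-[H+] approximation fails. Use the quadratic:
[H+] = [−0.0012 + √(0.0012² + 0.000106)]/2 = 4.57 × 10^-3 M
pH = −log(4.57 × 10^-3) = 2.34

pH = 2.34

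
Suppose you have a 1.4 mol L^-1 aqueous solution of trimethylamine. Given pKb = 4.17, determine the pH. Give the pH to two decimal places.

pH = 11.99

(CH3)3N + H2O ⇌ (CH3)3NH+ + OH-
Kb = 10^(−4.17) = 6.76 × 10^-5
Kb = x²/(1.4 − x) = 6.76 × 10^-5
Assume x ≪ 1.4: x ≈ √(6.76 × 10^-5 × 1.4) = 9.73 × 10^-3 M
Check: 0.69% ionized — well under 5%, approximation valid.
pOH = −log(9.73 × 10^-3) = 2.01; pH = 14.00 − 2.01 = 11.99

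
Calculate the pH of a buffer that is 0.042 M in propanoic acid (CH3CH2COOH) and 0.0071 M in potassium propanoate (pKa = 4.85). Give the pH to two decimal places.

pH = 4.08

Henderson–Hasselbalch: pH = pKa + log([CH3CH2COO-]/[CH3CH2COOH]) = 4.85 + log(0.0071/0.042)
pH = 4.85 + (-0.772) = 4.08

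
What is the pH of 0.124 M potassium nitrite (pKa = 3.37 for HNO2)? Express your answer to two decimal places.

NO2- is the conjugate base of the weak acid HNO2.
Ka = 10^(−3.37) = 4.27 × 10^-4
Kb = Kw/Ka = 1.0×10^-14 / 4.27 × 10^-4 = 2.34 × 10^-11
Kb = [OH-]²/(0.124 − [OH-]) = 2.34 × 10^-11
Assume [OH-] ≪ 0.124: [OH-] ≈ √(2.34 × 10^-11 × 0.124) = 1.70 × 10^-6 M
([OH-]/C₀ = 0.0014% < 5%, so the approximation holds.)
pOH = −log(1.70 × 10^-6) = 5.77; pH = 14.00 − 5.77 = 8.23

pH = 8.23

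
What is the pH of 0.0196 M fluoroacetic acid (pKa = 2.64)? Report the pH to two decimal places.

FCH2COOH ⇌ FCH2COO- + H+
Ka = 10^(−2.64) = 2.29 × 10^-3
From the ICE table, Ka = [H+]²/(0.0196 − [H+]) = 2.29 × 10^-3.
The 5% rule fails; solving [H+]² + Ka·[H+] − Ka·C₀ = 0 exactly:
[H+] = (−Ka + √(Ka² + 4·Ka·C₀))/2 = 5.65 × 10^-3 M
pH = −log[H+] = −log(5.65 × 10^-3) = 2.25

pH = 2.25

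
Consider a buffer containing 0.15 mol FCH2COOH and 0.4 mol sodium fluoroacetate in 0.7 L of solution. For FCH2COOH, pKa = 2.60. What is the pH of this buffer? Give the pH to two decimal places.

pH = 3.03

pH = pKa + log([A⁻]/[HA]) = 2.60 + log(0.4/0.15)
pH = 2.60 + (+0.426) = 3.03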